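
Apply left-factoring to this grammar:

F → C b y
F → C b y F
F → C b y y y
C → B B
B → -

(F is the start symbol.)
Left-factoring transforms A → αβ₁ | αβ₂ into A → αA' and A' → β₁ | β₂
(α is the longest common prefix among the alternatives). Repeat until
no nonterminal has two alternatives with a common prefix.

Round 1: F has alternatives sharing prefix 'C b y'. Introduce F': F → C b y F'
  Add: F' → ε
  Add: F' → F
  Add: F' → y y

No remaining common prefixes — done.

Resulting grammar:
F → C b y F'
F' → ε
F' → F
F' → y y
C → B B
B → -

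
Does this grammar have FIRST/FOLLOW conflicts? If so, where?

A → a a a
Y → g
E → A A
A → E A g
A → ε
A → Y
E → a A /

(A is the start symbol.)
Yes. A → a a a with FOLLOW(A) on { 'a' }; A → E A g with FOLLOW(A) on { 'a', 'g' }; A → Y with FOLLOW(A) on { 'g' }; E → a A '/' with FOLLOW(E) on { 'a' }

Nullable non-terminals: A, E.
FIRST sets used below: FIRST(E) = { 'a', 'g', ε }, FIRST(A) = { 'a', 'g', ε }, FIRST(Y) = { 'g' }

A: nullable alternative(s) A → ε; FOLLOW(A) = { $, '/', 'a', 'g' }
  A → a a a: FIRST \ {ε} = { 'a' } — overlaps FOLLOW(A) on { 'a' }: CONFLICT
  A → E A g: FIRST \ {ε} = { 'a', 'g' } — overlaps FOLLOW(A) on { 'a', 'g' }: CONFLICT
  A → ε: FIRST \ {ε} = { } — this is the only nullable alternative, skip
  A → Y: FIRST \ {ε} = { 'g' } — overlaps FOLLOW(A) on { 'g' }: CONFLICT

E: nullable alternative(s) E → A A; FOLLOW(E) = { 'a', 'g' }
  E → A A: FIRST \ {ε} = { 'a', 'g' } — this is the only nullable alternative, skip
  E → a A /: FIRST \ {ε} = { 'a' } — overlaps FOLLOW(E) on { 'a' }: CONFLICT

Y has no nullable alternative, so no FIRST/FOLLOW check is needed there.

So the grammar has 4 FIRST/FOLLOW conflicts (marked CONFLICT above).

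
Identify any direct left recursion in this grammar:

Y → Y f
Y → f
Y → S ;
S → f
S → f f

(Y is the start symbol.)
Yes, Y is left-recursive

Direct left recursion occurs when N → N α for some non-terminal N (the right-hand side begins with the left-hand side itself).

Y → Y f: LEFT RECURSIVE (starts with Y)
Y → f: starts with f
Y → S ;: starts with S
S → f: starts with f
S → f f: starts with f

The grammar has direct left recursion on: Y.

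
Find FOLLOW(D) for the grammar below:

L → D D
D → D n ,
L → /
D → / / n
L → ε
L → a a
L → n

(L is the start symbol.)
{ $, '/', 'n' }

In L → D D: D is followed by D, add FIRST(D) \ {ε} = { '/' }
In L → D D: D is at the end, add FOLLOW(L)
In D → D n ,: D is followed by n ',', add FIRST(n ',') \ {ε} = { 'n' }

The FOLLOW sets referred to above (computed the same way, to a fixed point):
  FOLLOW(L) = { $ }

Taking the union: FOLLOW(D) = { $, '/', 'n' }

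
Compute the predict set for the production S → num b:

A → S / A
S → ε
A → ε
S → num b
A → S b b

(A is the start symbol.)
PREDICT(S → num b) = (FIRST(RHS) \ {ε}) ∪ (FOLLOW(S) if ε ∈ FIRST(RHS), i.e. RHS ⇒* ε)
FIRST(num b) = { 'num' }
ε ∉ FIRST(num b), so FOLLOW(S) is not added.
PREDICT(S → num b) = { 'num' }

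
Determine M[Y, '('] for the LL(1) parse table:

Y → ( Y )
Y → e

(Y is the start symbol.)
To find M[Y, '('], we find productions for Y where '(' is in the predict set (PREDICT(N → α) = (FIRST(α) \ {ε}) ∪ (FOLLOW(N) if α ⇒* ε)).

Y → ( Y ): PREDICT = { '(' }
  '(' is in predict set, so this production goes in M[Y, '(']
Y → e: PREDICT = { 'e' }

M[Y, '('] = Y → ( Y )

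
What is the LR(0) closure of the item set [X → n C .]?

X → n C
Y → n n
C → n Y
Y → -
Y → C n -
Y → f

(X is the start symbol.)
{ [X → n C .] }

Start with: [X → n C .]
The dot is at the end, so nothing is added.

CLOSURE = { [X → n C .] }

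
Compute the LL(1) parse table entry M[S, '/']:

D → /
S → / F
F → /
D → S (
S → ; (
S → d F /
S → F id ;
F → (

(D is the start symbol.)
To find M[S, '/'], we find productions for S where '/' is in the predict set (PREDICT(N → α) = (FIRST(α) \ {ε}) ∪ (FOLLOW(N) if α ⇒* ε)).

Relevant sets:
  FIRST(F) = { '(', '/' }

S → / F: PREDICT = { '/' }
  '/' is in predict set, so this production goes in M[S, '/']
S → ; (: PREDICT = { ';' }
S → d F /: PREDICT = { 'd' }
S → F id ;: PREDICT = { '(', '/' }
  '/' is in predict set, so this production goes in M[S, '/']

M[S, '/'] = S → / F, S → F id ;  (a multiply-defined cell — the grammar is not LL(1))

Answer: S → / F, S → F id ;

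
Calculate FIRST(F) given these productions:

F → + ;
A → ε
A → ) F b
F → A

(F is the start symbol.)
{ ')', '+', ε }

FIRST sets of the other non-terminals involved (by the same procedure, iterated to a fixed point):
  FIRST(A) = { ')', ε }

From F → + ;:
  - '+' is a terminal: add '+' and stop
From F → A:
  - A is a non-terminal: add FIRST(A) \ {ε} = { ')' }
    A is nullable and nothing follows, so the whole right-hand side can vanish: ε ∈ FIRST(F)

Collecting: FIRST(F) = { ')', '+', ε }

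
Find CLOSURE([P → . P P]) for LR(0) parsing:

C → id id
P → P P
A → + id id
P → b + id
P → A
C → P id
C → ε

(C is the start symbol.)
To compute CLOSURE, for each item [A → α.Bβ] where B is a non-terminal, add [B → .γ] for all productions B → γ; repeat for the newly added items until nothing changes.

Start with: [P → . P P]
  [P → . P P] has the dot before P: add [P → . b + id], [P → . A]
  [P → . A] has the dot before A: add [A → . + id id]
No further items can be added.

CLOSURE = { [A → . + id id], [P → . A], [P → . P P], [P → . b + id] }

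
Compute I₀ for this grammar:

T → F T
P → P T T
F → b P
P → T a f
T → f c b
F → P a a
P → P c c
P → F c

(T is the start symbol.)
{ [F → . P a a], [F → . b P], [P → . F c], [P → . P T T], [P → . P c c], [P → . T a f], [T → . F T], [T → . f c b], [T' → . T] }

First, augment the grammar with T' → T
I₀ = CLOSURE({ [T' → . T] }):
  [T' → . T] has the dot before T: add [T → . F T], [T → . f c b]
  [T → . F T] has the dot before F: add [F → . b P], [F → . P a a]
  [F → . P a a] has the dot before P: add [P → . P T T], [P → . T a f], [P → . P c c], [P → . F c]
No further items can be added.

I₀ = { [F → . P a a], [F → . b P], [P → . F c], [P → . P T T], [P → . P c c], [P → . T a f], [T → . F T], [T → . f c b], [T' → . T] }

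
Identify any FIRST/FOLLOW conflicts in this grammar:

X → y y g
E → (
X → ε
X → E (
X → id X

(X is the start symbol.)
No FIRST/FOLLOW conflicts.

Nullable non-terminals: X.
FIRST sets used below: FIRST(E) = { '(' }

X: nullable alternative(s) X → ε; FOLLOW(X) = { $ }
  X → y y g: FIRST \ {ε} = { 'y' } — disjoint from FOLLOW(X)
  X → ε: FIRST \ {ε} = { } — this is the only nullable alternative, skip
  X → E (: FIRST \ {ε} = { '(' } — disjoint from FOLLOW(X)
  X → id X: FIRST \ {ε} = { 'id' } — disjoint from FOLLOW(X)

E has no nullable alternative, so no FIRST/FOLLOW check is needed there.

No FIRST/FOLLOW conflicts found.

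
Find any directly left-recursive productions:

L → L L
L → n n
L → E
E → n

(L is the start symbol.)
L → L L: LEFT RECURSIVE (starts with L)
L → n n: starts with n
L → E: starts with E
E → n: starts with n

The grammar has direct left recursion on: L.

Answer: Yes, L is left-recursive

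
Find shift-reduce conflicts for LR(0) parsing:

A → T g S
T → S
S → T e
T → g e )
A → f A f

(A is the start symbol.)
Augment with A' → A and build the canonical LR(0) collection (I0 = CLOSURE({[A' → . A]}), then GOTO on every symbol after a dot until no new states appear). It has 14 states:
  I0: { [A → . T g S], [A → . f A f], [A' → . A], [S → . T e], [T → . S], [T → . g e )] }  — shift
  I1: { [A' → A .] }  — accept
  I2: { [T → S .] }  — reduce
  I3: { [A → T . g S], [S → T . e] }  — shift
  I4: { [A → . T g S], [A → . f A f], [A → f . A f], [S → . T e], [T → . S], [T → . g e )] }  — shift
  I5: { [T → g . e )] }  — shift
  I6: { [T → g e . )] }  — shift
  I7: { [T → g e ) .] }  — reduce
  I8: { [A → f A . f] }  — shift
  I9: { [A → f A f .] }  — reduce
  I10: { [S → T e .] }  — reduce
  I11: { [A → T g . S], [S → . T e], [T → . S], [T → . g e )] }  — shift
  I12: { [A → T g S .], [T → S .] }  — 2 reduces
  I13: { [S → T . e] }  — shift

No state contains both a complete item and a shift item.

Answer: No shift-reduce conflicts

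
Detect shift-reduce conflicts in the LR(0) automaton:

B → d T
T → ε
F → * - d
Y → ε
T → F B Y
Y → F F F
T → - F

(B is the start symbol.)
Yes — I2: [T → .] vs [F → . * - d]; I7: [Y → .] vs [F → . * - d]

A shift-reduce conflict occurs when an LR(0) state has both:
  - a complete (reduce) item [A → α .] (dot at the end), and
  - a shift item [B → β . c γ] (dot before a terminal).

Augment with B' → B and build the canonical LR(0) collection (I0 = CLOSURE({[B' → . B]}), then GOTO on every symbol after a dot until no new states appear). It has 15 states:
  I0: { [B → . d T], [B' → . B] }  — shift
  I1: { [B' → B .] }  — accept
  I2: { [B → d . T], [F → . * - d], [T → . - F], [T → . F B Y], [T → .] }  — shift, reduce
  I3: { [F → * . - d] }  — shift
  I4: { [F → . * - d], [T → - . F] }  — shift
  I5: { [B → . d T], [T → F . B Y] }  — shift
  I6: { [B → d T .] }  — reduce
  I7: { [F → . * - d], [T → F B . Y], [Y → . F F F], [Y → .] }  — shift, reduce
  I8: { [F → . * - d], [Y → F . F F] }  — shift
  I9: { [T → F B Y .] }  — reduce
  I10: { [F → . * - d], [Y → F F . F] }  — shift
  I11: { [Y → F F F .] }  — reduce
  I12: { [T → - F .] }  — reduce
  I13: { [F → * - . d] }  — shift
  I14: { [F → * - d .] }  — reduce

I2 contains reduce item [T → .] and shift items [F → . * - d], [T → . - F] — shift-reduce conflict.
I7 contains reduce item [Y → .] and shift item [F → . * - d] — shift-reduce conflict.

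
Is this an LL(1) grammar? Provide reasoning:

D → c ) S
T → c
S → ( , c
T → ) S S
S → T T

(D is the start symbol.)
Relevant sets:
  FIRST(T) = { ')', 'c' }

For T:
  PREDICT(T → c) = { 'c' }
  PREDICT(T → ')' S S) = { ')' }
For S:
  PREDICT(S → '(' ',' c) = { '(' }
  PREDICT(S → T T) = { ')', 'c' }
D has a single production, so nothing to check there.

All predict sets are disjoint. The grammar IS LL(1).

Answer: Yes, the grammar is LL(1).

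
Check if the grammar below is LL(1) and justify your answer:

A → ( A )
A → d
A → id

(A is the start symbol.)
For A:
  PREDICT(A → '(' A ')') = { '(' }
  PREDICT(A → d) = { 'd' }
  PREDICT(A → id) = { 'id' }

All predict sets are disjoint. The grammar IS LL(1).

Answer: Yes, the grammar is LL(1).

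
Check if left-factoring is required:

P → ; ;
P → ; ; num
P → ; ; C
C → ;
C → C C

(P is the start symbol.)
Yes, P has productions with common prefix '; ;'

Left-factoring is needed when two productions for the same non-terminal
share a common prefix on the right-hand side.

Productions for P:
  P → ; ;
  P → ; ; num
  P → ; ; C
Productions for C:
  C → ;
  C → C C

Found common prefix '; ;' in productions for P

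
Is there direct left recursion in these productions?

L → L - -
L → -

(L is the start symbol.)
L → L - -: LEFT RECURSIVE (starts with L)
L → -: starts with '-'

The grammar has direct left recursion on: L.

Answer: Yes, L is left-recursive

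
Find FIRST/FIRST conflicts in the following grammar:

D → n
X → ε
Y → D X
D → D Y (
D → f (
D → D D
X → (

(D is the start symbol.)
Yes. D → n / D → D Y '(' on { 'n' }; D → n / D → D D on { 'n' }; D → D Y '(' / D → f '(' on { 'f' }; D → D Y '(' / D → D D on { 'f', 'n' }; D → f '(' / D → D D on { 'f' }

A FIRST/FIRST conflict occurs when two productions N → α and N → β for the same non-terminal have FIRST(α) ∩ FIRST(β) ≠ ∅ (with ε ∈ FIRST of a nullable right-hand side, so two nullable alternatives also conflict).

FIRST sets of the non-terminals at (or reachable through a nullable prefix from) the front of some alternative:
  FIRST(D) = { 'f', 'n' }

Productions for D:
  D → n: FIRST = { 'n' }
  D → D Y (: FIRST = { 'f', 'n' }
  D → f (: FIRST = { 'f' }
  D → D D: FIRST = { 'f', 'n' }
Productions for X:
  X → ε: FIRST = { ε }
  X → (: FIRST = { '(' }
Y has only one production, so no FIRST/FIRST conflict is possible there.

Conflict for D: D → n and D → D Y (
  Overlap: { 'n' }
Conflict for D: D → n and D → D D
  Overlap: { 'n' }
Conflict for D: D → D Y ( and D → f (
  Overlap: { 'f' }
Conflict for D: D → D Y ( and D → D D
  Overlap: { 'f', 'n' }
Conflict for D: D → f ( and D → D D
  Overlap: { 'f' }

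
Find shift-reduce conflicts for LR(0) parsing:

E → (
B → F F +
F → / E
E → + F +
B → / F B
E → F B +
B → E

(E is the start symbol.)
A shift-reduce conflict occurs when an LR(0) state has both:
  - a complete (reduce) item [A → α .] (dot at the end), and
  - a shift item [B → β . c γ] (dot before a terminal).

Augment with E' → E and build the canonical LR(0) collection (I0 = CLOSURE({[E' → . E]}), then GOTO on every symbol after a dot until no new states appear). It has 18 states:
  I0: { [E → . (], [E → . + F +], [E → . F B +], [E' → . E], [F → . / E] }  — shift
  I1: { [E → ( .] }  — reduce
  I2: { [E → + . F +], [F → . / E] }  — shift
  I3: { [E → . (], [E → . + F +], [E → . F B +], [F → . / E], [F → / . E] }  — shift
  I4: { [E' → E .] }  — accept
  I5: { [B → . / F B], [B → . E], [B → . F F +], [E → . (], [E → . + F +], [E → . F B +], [E → F . B +], [F → . / E] }  — shift
  I6: { [B → / . F B], [E → . (], [E → . + F +], [E → . F B +], [F → . / E], [F → / . E] }  — shift
  I7: { [E → F B . +] }  — shift
  I8: { [B → E .] }  — reduce
  I9: { [B → . / F B], [B → . E], [B → . F F +], [B → F . F +], [E → . (], [E → . + F +], [E → . F B +], [E → F . B +], [F → . / E] }  — shift
  I10: { [B → . / F B], [B → . E], [B → . F F +], [B → F . F +], [B → F F . +], [E → . (], [E → . + F +], [E → . F B +], [E → F . B +], [F → . / E] }  — shift
  I11: { [B → F F + .], [E → + . F +], [F → . / E] }  — shift, reduce
  I12: { [E → + F . +] }  — shift
  I13: { [E → + F + .] }  — reduce
  I14: { [E → F B + .] }  — reduce
  I15: { [F → / E .] }  — reduce
  I16: { [B → . / F B], [B → . E], [B → . F F +], [B → / F . B], [E → . (], [E → . + F +], [E → . F B +], [E → F . B +], [F → . / E] }  — shift
  I17: { [B → / F B .], [E → F B . +] }  — shift, reduce

I11 contains reduce item [B → F F + .] and shift item [F → . / E] — shift-reduce conflict.
I17 contains reduce item [B → / F B .] and shift item [E → F B . +] — shift-reduce conflict.

Answer: Yes — I11: [B → F F + .] vs [F → . / E]; I17: [B → / F B .] vs [E → F B . +]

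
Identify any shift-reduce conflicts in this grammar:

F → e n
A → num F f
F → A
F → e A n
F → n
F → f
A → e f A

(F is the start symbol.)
Augment with F' → F and build the canonical LR(0) collection (I0 = CLOSURE({[F' → . F]}), then GOTO on every symbol after a dot until no new states appear). It has 15 states:
  I0: { [A → . e f A], [A → . num F f], [F → . A], [F → . e A n], [F → . e n], [F → . f], [F → . n], [F' → . F] }  — shift
  I1: { [F → A .] }  — reduce
  I2: { [F' → F .] }  — accept
  I3: { [A → . e f A], [A → . num F f], [A → e . f A], [F → e . A n], [F → e . n] }  — shift
  I4: { [F → f .] }  — reduce
  I5: { [F → n .] }  — reduce
  I6: { [A → . e f A], [A → . num F f], [A → num . F f], [F → . A], [F → . e A n], [F → . e n], [F → . f], [F → . n] }  — shift
  I7: { [A → num F . f] }  — shift
  I8: { [A → num F f .] }  — reduce
  I9: { [F → e A . n] }  — shift
  I10: { [A → e . f A] }  — shift
  I11: { [A → . e f A], [A → . num F f], [A → e f . A] }  — shift
  I12: { [F → e n .] }  — reduce
  I13: { [A → e f A .] }  — reduce
  I14: { [F → e A n .] }  — reduce

No state contains both a complete item and a shift item.

Answer: No shift-reduce conflicts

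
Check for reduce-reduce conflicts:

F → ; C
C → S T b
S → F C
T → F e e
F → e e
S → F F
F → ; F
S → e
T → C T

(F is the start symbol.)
Yes — I16: [F → e e .] vs [T → F e e .]

A reduce-reduce conflict occurs when an LR(0) state has two complete items [A → α .] and [B → β .] — both call for a reduction, and with no lookahead the parser cannot choose between them.

Augment with F' → F and build the canonical LR(0) collection (I0 = CLOSURE({[F' → . F]}), then GOTO on every symbol after a dot until no new states appear). It has 18 states:
  I0: { [F → . ; C], [F → . ; F], [F → . e e], [F' → . F] }  — shift
  I1: { [C → . S T b], [F → . ; C], [F → . ; F], [F → . e e], [F → ; . C], [F → ; . F], [S → . F C], [S → . F F], [S → . e] }  — shift
  I2: { [F' → F .] }  — accept
  I3: { [F → e . e] }  — shift
  I4: { [F → e e .] }  — reduce
  I5: { [F → ; C .] }  — reduce
  I6: { [C → . S T b], [F → . ; C], [F → . ; F], [F → . e e], [F → ; F .], [S → . F C], [S → . F F], [S → . e], [S → F . C], [S → F . F] }  — shift, reduce
  I7: { [C → . S T b], [C → S . T b], [F → . ; C], [F → . ; F], [F → . e e], [S → . F C], [S → . F F], [S → . e], [T → . C T], [T → . F e e] }  — shift
  I8: { [F → e . e], [S → e .] }  — shift, reduce
  I9: { [C → . S T b], [F → . ; C], [F → . ; F], [F → . e e], [S → . F C], [S → . F F], [S → . e], [T → . C T], [T → . F e e], [T → C . T] }  — shift
  I10: { [C → . S T b], [F → . ; C], [F → . ; F], [F → . e e], [S → . F C], [S → . F F], [S → . e], [S → F . C], [S → F . F], [T → F . e e] }  — shift
  I11: { [C → S T . b] }  — shift
  I12: { [C → S T b .] }  — reduce
  I13: { [S → F C .] }  — reduce
  I14: { [C → . S T b], [F → . ; C], [F → . ; F], [F → . e e], [S → . F C], [S → . F F], [S → . e], [S → F . C], [S → F . F], [S → F F .] }  — shift, reduce
  I15: { [F → e . e], [S → e .], [T → F e . e] }  — shift, reduce
  I16: { [F → e e .], [T → F e e .] }  — 2 reduces
  I17: { [T → C T .] }  — reduce

I16 contains complete items [F → e e .], [T → F e e .] — reduce-reduce conflict.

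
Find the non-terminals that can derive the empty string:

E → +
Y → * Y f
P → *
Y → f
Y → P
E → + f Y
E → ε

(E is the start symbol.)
ε-productions: E → ε
So E is immediately nullable.
No further non-terminal can be added: every production for the remaining non-terminals contains a terminal or a non-nullable non-terminal.
Nullable = { 'E' }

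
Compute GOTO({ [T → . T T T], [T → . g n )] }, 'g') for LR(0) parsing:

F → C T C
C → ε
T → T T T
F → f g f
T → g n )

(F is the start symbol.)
GOTO(I, 'g') = CLOSURE({ [A → αX.β] : [A → α.Xβ] ∈ I, X = 'g' })

Items with dot before 'g', with the dot advanced:
  [T → . g n )] → [T → g . n )]
Closure adds nothing (no advanced item has the dot before a non-terminal).

GOTO = { [T → g . n )] }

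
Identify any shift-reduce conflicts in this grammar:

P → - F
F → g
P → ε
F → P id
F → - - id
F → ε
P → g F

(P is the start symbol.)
A shift-reduce conflict occurs when an LR(0) state has both:
  - a complete (reduce) item [A → α .] (dot at the end), and
  - a shift item [B → β . c γ] (dot before a terminal).

Augment with P' → P and build the canonical LR(0) collection (I0 = CLOSURE({[P' → . P]}), then GOTO on every symbol after a dot until no new states appear). It has 12 states:
  I0: { [P → . - F], [P → . g F], [P → .], [P' → . P] }  — shift, reduce
  I1: { [F → . - - id], [F → . P id], [F → . g], [F → .], [P → - . F], [P → . - F], [P → . g F], [P → .] }  — shift, 2 reduces
  I2: { [P' → P .] }  — accept
  I3: { [F → . - - id], [F → . P id], [F → . g], [F → .], [P → . - F], [P → . g F], [P → .], [P → g . F] }  — shift, 2 reduces
  I4: { [F → - . - id], [F → . - - id], [F → . P id], [F → . g], [F → .], [P → - . F], [P → . - F], [P → . g F], [P → .] }  — shift, 2 reduces
  I5: { [P → g F .] }  — reduce
  I6: { [F → P . id] }  — shift
  I7: { [F → . - - id], [F → . P id], [F → . g], [F → .], [F → g .], [P → . - F], [P → . g F], [P → .], [P → g . F] }  — shift, 3 reduces
  I8: { [F → P id .] }  — reduce
  I9: { [F → - - . id], [F → - . - id], [F → . - - id], [F → . P id], [F → . g], [F → .], [P → - . F], [P → . - F], [P → . g F], [P → .] }  — shift, 2 reduces
  I10: { [P → - F .] }  — reduce
  I11: { [F → - - id .] }  — reduce

I0 contains reduce item [P → .] and shift items [P → . - F], [P → . g F] — shift-reduce conflict.
I1 contains reduce items [F → .], [P → .] and shift items [F → . - - id], [F → . g], [P → . - F], [P → . g F] — shift-reduce conflict.
I3 contains reduce items [F → .], [P → .] and shift items [F → . - - id], [F → . g], [P → . - F], [P → . g F] — shift-reduce conflict.
I4 contains reduce items [F → .], [P → .] and shift items [F → . - - id], [F → - . - id], [F → . g], [P → . - F], [P → . g F] — shift-reduce conflict.
I7 contains reduce items [F → .], [F → g .], [P → .] and shift items [F → . - - id], [F → . g], [P → . - F], [P → . g F] — shift-reduce conflict.
I9 contains reduce items [F → .], [P → .] and shift items [F → . - - id], [F → - . - id], [F → - - . id], [F → . g], [P → . - F], [P → . g F] — shift-reduce conflict.

Answer: Yes — I0: [P → .] vs [P → . - F]; I1: [F → .] vs [F → . - - id]; I3: [F → .] vs [F → . - - id]; I4: [F → .] vs [F → . - - id]; I7: [F → .] vs [F → . - - id]; I9: [F → .] vs [F → . - - id]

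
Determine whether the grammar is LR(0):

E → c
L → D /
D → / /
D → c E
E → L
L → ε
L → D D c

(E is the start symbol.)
A grammar is LR(0) if no state in the canonical LR(0) collection has:
  - both a shift item (dot before a terminal) and a complete item (shift-reduce conflict), or
  - two or more complete items (reduce-reduce conflict; the accept item [E' → E .] counts as a complete item here).

Augment with E' → E and build the canonical LR(0) collection (I0 = CLOSURE({[E' → . E]}), then GOTO on every symbol after a dot until no new states appear). It has 12 states:
  I0: { [D → . / /], [D → . c E], [E → . L], [E → . c], [E' → . E], [L → . D /], [L → . D D c], [L → .] }  — shift, reduce
  I1: { [D → / . /] }  — shift
  I2: { [D → . / /], [D → . c E], [L → D . /], [L → D . D c] }  — shift
  I3: { [E' → E .] }  — accept
  I4: { [E → L .] }  — reduce
  I5: { [D → . / /], [D → . c E], [D → c . E], [E → . L], [E → . c], [E → c .], [L → . D /], [L → . D D c], [L → .] }  — shift, 2 reduces
  I6: { [D → c E .] }  — reduce
  I7: { [D → / . /], [L → D / .] }  — shift, reduce
  I8: { [L → D D . c] }  — shift
  I9: { [D → . / /], [D → . c E], [D → c . E], [E → . L], [E → . c], [L → . D /], [L → . D D c], [L → .] }  — shift, reduce
  I10: { [L → D D c .] }  — reduce
  I11: { [D → / / .] }  — reduce

Conflict in state I0:
  Shift-reduce conflict between [L → .] and [D → . / /]
So the grammar is NOT LR(0).

Answer: No. Shift-reduce conflict between [L → .] and [D → . / /]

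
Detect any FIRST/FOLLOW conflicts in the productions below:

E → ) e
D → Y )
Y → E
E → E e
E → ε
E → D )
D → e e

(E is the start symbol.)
Yes. E → ')' e with FOLLOW(E) on { ')' }; E → E e with FOLLOW(E) on { ')', 'e' }; E → D ')' with FOLLOW(E) on { ')', 'e' }

Nullable non-terminals: E, Y.
FIRST sets used below: FIRST(E) = { ')', 'e', ε }, FIRST(D) = { ')', 'e' }

E: nullable alternative(s) E → ε; FOLLOW(E) = { $, ')', 'e' }
  E → ) e: FIRST \ {ε} = { ')' } — overlaps FOLLOW(E) on { ')' }: CONFLICT
  E → E e: FIRST \ {ε} = { ')', 'e' } — overlaps FOLLOW(E) on { ')', 'e' }: CONFLICT
  E → ε: FIRST \ {ε} = { } — this is the only nullable alternative, skip
  E → D ): FIRST \ {ε} = { ')', 'e' } — overlaps FOLLOW(E) on { ')', 'e' }: CONFLICT
Y has a nullable alternative but only one production, so nothing to check.

D has no nullable alternative, so no FIRST/FOLLOW check is needed there.

So the grammar has 3 FIRST/FOLLOW conflicts (marked CONFLICT above).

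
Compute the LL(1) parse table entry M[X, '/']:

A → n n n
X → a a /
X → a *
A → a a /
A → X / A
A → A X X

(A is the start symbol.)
To find M[X, '/'], we find productions for X where '/' is in the predict set (PREDICT(N → α) = (FIRST(α) \ {ε}) ∪ (FOLLOW(N) if α ⇒* ε)).

X → a a /: PREDICT = { 'a' }
X → a *: PREDICT = { 'a' }

M[X, '/'] is empty (no production applies)

Answer: Empty (error entry)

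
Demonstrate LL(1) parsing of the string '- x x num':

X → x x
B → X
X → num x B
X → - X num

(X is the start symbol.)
LL(1) parsing maintains a stack (initially the start symbol over $) and the input. At each step: if the stack top is a terminal, match it against the current input token; if it is a non-terminal N, replace it with the RHS of M[N, lookahead] (the unique production whose predict set contains the lookahead).

Stack is shown with the top on the left.

Stack      Input        Action
------------------------------
X $        - x x num $  output X → - X num
- X num $  - x x num $  match '-'
X num $    x x num $    output X → x x
x x num $  x x num $    match 'x'
x num $    x num $      match 'x'
num $      num $        match 'num'
$          $            accept

The string is accepted.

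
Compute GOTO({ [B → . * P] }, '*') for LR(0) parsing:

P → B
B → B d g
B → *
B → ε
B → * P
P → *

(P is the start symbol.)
{ [B → * . P], [B → . * P], [B → . *], [B → . B d g], [B → .], [P → . *], [P → . B] }

GOTO(I, '*') = CLOSURE({ [A → αX.β] : [A → α.Xβ] ∈ I, X = '*' })

Items with dot before '*', with the dot advanced:
  [B → . * P] → [B → * . P]
Closure of the advanced items:
  [B → * . P] has the dot before P: add [P → . B], [P → . *]
  [P → . B] has the dot before B: add [B → . B d g], [B → . *], [B → .], [B → . * P]

GOTO = { [B → * . P], [B → . * P], [B → . *], [B → . B d g], [B → .], [P → . *], [P → . B] }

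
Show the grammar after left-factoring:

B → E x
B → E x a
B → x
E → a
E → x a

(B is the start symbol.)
Left-factoring transforms A → αβ₁ | αβ₂ into A → αA' and A' → β₁ | β₂
(α is the longest common prefix among the alternatives). Repeat until
no nonterminal has two alternatives with a common prefix.

Round 1: B has alternatives sharing prefix 'E x'. Introduce B': B → E x B'
  Add: B' → ε
  Add: B' → a

No remaining common prefixes — done.

Resulting grammar:
B → E x B'
B' → ε
B' → a
B → x
E → a
E → x a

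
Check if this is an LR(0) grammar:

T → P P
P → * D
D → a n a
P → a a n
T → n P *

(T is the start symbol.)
Augment with T' → T and build the canonical LR(0) collection (I0 = CLOSURE({[T' → . T]}), then GOTO on every symbol after a dot until no new states appear). It has 15 states:
  I0: { [P → . * D], [P → . a a n], [T → . P P], [T → . n P *], [T' → . T] }  — shift
  I1: { [D → . a n a], [P → * . D] }  — shift
  I2: { [P → . * D], [P → . a a n], [T → P . P] }  — shift
  I3: { [T' → T .] }  — accept
  I4: { [P → a . a n] }  — shift
  I5: { [P → . * D], [P → . a a n], [T → n . P *] }  — shift
  I6: { [T → n P . *] }  — shift
  I7: { [T → n P * .] }  — reduce
  I8: { [P → a a . n] }  — shift
  I9: { [P → a a n .] }  — reduce
  I10: { [T → P P .] }  — reduce
  I11: { [P → * D .] }  — reduce
  I12: { [D → a . n a] }  — shift
  I13: { [D → a n . a] }  — shift
  I14: { [D → a n a .] }  — reduce

Every state is either a pure shift/goto state or contains exactly one complete item and nothing to shift — no conflicts. The grammar is LR(0).

Answer: Yes, the grammar is LR(0)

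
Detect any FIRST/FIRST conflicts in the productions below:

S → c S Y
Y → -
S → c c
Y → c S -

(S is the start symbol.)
Yes. S → c S Y / S → c c on { 'c' }

A FIRST/FIRST conflict occurs when two productions N → α and N → β for the same non-terminal have FIRST(α) ∩ FIRST(β) ≠ ∅ (with ε ∈ FIRST of a nullable right-hand side, so two nullable alternatives also conflict).

Productions for S:
  S → c S Y: FIRST = { 'c' }
  S → c c: FIRST = { 'c' }
Productions for Y:
  Y → -: FIRST = { '-' }
  Y → c S -: FIRST = { 'c' }

Conflict for S: S → c S Y and S → c c
  Overlap: { 'c' }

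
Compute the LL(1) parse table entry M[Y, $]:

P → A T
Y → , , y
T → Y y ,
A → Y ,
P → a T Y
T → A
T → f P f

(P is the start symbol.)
To find M[Y, $], we find productions for Y where $ is in the predict set (PREDICT(N → α) = (FIRST(α) \ {ε}) ∪ (FOLLOW(N) if α ⇒* ε)).

Y → , , y: PREDICT = { ',' }

M[Y, $] is empty (no production applies)

Answer: Empty (error entry)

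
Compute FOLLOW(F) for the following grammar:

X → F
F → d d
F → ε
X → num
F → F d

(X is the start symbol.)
To compute FOLLOW(F), find every occurrence of F on a right-hand side N → α F β: add FIRST(β) \ {ε}, and if β is empty or nullable also add FOLLOW(N). Iterate to a fixed point.

In X → F: F is at the end, add FOLLOW(X)
In F → F d: F is followed by d, add FIRST(d) \ {ε} = { 'd' }

The FOLLOW sets referred to above (computed the same way, to a fixed point):
  FOLLOW(X) = { $ }

Taking the union: FOLLOW(F) = { $, 'd' }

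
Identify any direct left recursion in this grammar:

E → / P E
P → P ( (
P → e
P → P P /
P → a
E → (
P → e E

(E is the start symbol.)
Yes, P is left-recursive

E → / P E: starts with '/'
P → P ( (: LEFT RECURSIVE (starts with P)
P → e: starts with e
P → P P /: LEFT RECURSIVE (starts with P)
P → a: starts with a
E → (: starts with '('
P → e E: starts with e

The grammar has direct left recursion on: P.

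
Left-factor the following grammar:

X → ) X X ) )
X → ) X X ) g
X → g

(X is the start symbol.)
X → ) X X ) X'
X' → )
X' → g
X → g

Left-factoring transforms A → αβ₁ | αβ₂ into A → αA' and A' → β₁ | β₂
(α is the longest common prefix among the alternatives). Repeat until
no nonterminal has two alternatives with a common prefix.

Round 1: X has alternatives sharing prefix ') X X )'. Introduce X': X → ) X X ) X'
  Add: X' → )
  Add: X' → g

No remaining common prefixes — done.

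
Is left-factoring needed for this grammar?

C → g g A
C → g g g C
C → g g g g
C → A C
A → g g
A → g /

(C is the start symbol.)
Left-factoring is needed when two productions for the same non-terminal
share a common prefix on the right-hand side.

Productions for C:
  C → g g A
  C → g g g C
  C → g g g g
  C → A C
Productions for A:
  A → g g
  A → g /

Found common prefix 'g g' in productions for C
Found common prefix 'g' in productions for A

Answer: Yes, C has productions with common prefix 'g g'; A has productions with common prefix 'g'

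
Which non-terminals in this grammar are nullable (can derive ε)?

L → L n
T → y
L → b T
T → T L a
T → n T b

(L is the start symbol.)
A non-terminal is nullable if it can derive ε (the empty string): either it has an ε-production, or it has a production whose right-hand side consists entirely of nullable non-terminals.

There are no ε-productions, so no non-terminal can derive ε.
No non-terminals are nullable.

Answer: None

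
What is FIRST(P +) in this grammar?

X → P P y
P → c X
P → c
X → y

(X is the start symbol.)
{ 'c' }

FIRST sets of the non-terminals involved (from the grammar, by fixed-point iteration):
  FIRST(P) = { 'c' }

To compute FIRST(P +), process the symbols left to right:
Symbol P is a non-terminal. Add FIRST(P) \ {ε} = { 'c' }
P is not nullable (ε ∉ FIRST(P)), so stop here.
FIRST(P +) = { 'c' }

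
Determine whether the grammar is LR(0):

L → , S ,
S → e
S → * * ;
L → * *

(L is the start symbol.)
Yes, the grammar is LR(0)

A grammar is LR(0) if no state in the canonical LR(0) collection has:
  - both a shift item (dot before a terminal) and a complete item (shift-reduce conflict), or
  - two or more complete items (reduce-reduce conflict; the accept item [L' → L .] counts as a complete item here).

Augment with L' → L and build the canonical LR(0) collection (I0 = CLOSURE({[L' → . L]}), then GOTO on every symbol after a dot until no new states appear). It has 11 states:
  I0: { [L → . * *], [L → . , S ,], [L' → . L] }  — shift
  I1: { [L → * . *] }  — shift
  I2: { [L → , . S ,], [S → . * * ;], [S → . e] }  — shift
  I3: { [L' → L .] }  — accept
  I4: { [S → * . * ;] }  — shift
  I5: { [L → , S . ,] }  — shift
  I6: { [S → e .] }  — reduce
  I7: { [L → , S , .] }  — reduce
  I8: { [S → * * . ;] }  — shift
  I9: { [S → * * ; .] }  — reduce
  I10: { [L → * * .] }  — reduce

Every state is either a pure shift/goto state or contains exactly one complete item and nothing to shift — no conflicts. The grammar is LR(0).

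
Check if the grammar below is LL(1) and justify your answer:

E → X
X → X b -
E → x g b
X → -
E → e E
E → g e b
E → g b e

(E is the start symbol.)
No. Predict set conflict for E: { 'g' }

Relevant sets:
  FIRST(X) = { '-' }

For E:
  PREDICT(E → X) = { '-' }
  PREDICT(E → x g b) = { 'x' }
  PREDICT(E → e E) = { 'e' }
  PREDICT(E → g e b) = { 'g' }
  PREDICT(E → g b e) = { 'g' }
For X:
  PREDICT(X → X b '-') = { '-' }
  PREDICT(X → '-') = { '-' }

Conflict found: Predict set conflict for E: { 'g' }
The grammar is NOT LL(1).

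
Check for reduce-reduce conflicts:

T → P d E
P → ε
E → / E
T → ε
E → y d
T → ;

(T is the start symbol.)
A reduce-reduce conflict occurs when an LR(0) state has two complete items [A → α .] and [B → β .] — both call for a reduction, and with no lookahead the parser cannot choose between them.

Augment with T' → T and build the canonical LR(0) collection (I0 = CLOSURE({[T' → . T]}), then GOTO on every symbol after a dot until no new states appear). It has 10 states:
  I0: { [P → .], [T → . ;], [T → . P d E], [T → .], [T' → . T] }  — shift, 2 reduces
  I1: { [T → ; .] }  — reduce
  I2: { [T → P . d E] }  — shift
  I3: { [T' → T .] }  — accept
  I4: { [E → . / E], [E → . y d], [T → P d . E] }  — shift
  I5: { [E → . / E], [E → . y d], [E → / . E] }  — shift
  I6: { [T → P d E .] }  — reduce
  I7: { [E → y . d] }  — shift
  I8: { [E → y d .] }  — reduce
  I9: { [E → / E .] }  — reduce

I0 contains complete items [P → .], [T → .] — reduce-reduce conflict.

Answer: Yes — I0: [P → .] vs [T → .]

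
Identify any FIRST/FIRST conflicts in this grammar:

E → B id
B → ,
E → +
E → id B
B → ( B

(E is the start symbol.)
A FIRST/FIRST conflict occurs when two productions N → α and N → β for the same non-terminal have FIRST(α) ∩ FIRST(β) ≠ ∅ (with ε ∈ FIRST of a nullable right-hand side, so two nullable alternatives also conflict).

FIRST sets of the non-terminals at (or reachable through a nullable prefix from) the front of some alternative:
  FIRST(B) = { '(', ',' }

Productions for E:
  E → B id: FIRST = { '(', ',' }
  E → +: FIRST = { '+' }
  E → id B: FIRST = { 'id' }
Productions for B:
  B → ,: FIRST = { ',' }
  B → ( B: FIRST = { '(' }

All alternatives of each non-terminal have pairwise disjoint FIRST sets.

Answer: No FIRST/FIRST conflicts.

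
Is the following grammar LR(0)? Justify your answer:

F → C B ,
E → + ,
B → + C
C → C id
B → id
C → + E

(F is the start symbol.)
A grammar is LR(0) if no state in the canonical LR(0) collection has:
  - both a shift item (dot before a terminal) and a complete item (shift-reduce conflict), or
  - two or more complete items (reduce-reduce conflict; the accept item [F' → F .] counts as a complete item here).

Augment with F' → F and build the canonical LR(0) collection (I0 = CLOSURE({[F' → . F]}), then GOTO on every symbol after a dot until no new states appear). It has 13 states:
  I0: { [C → . + E], [C → . C id], [F → . C B ,], [F' → . F] }  — shift
  I1: { [C → + . E], [E → . + ,] }  — shift
  I2: { [B → . + C], [B → . id], [C → C . id], [F → C . B ,] }  — shift
  I3: { [F' → F .] }  — accept
  I4: { [B → + . C], [C → . + E], [C → . C id] }  — shift
  I5: { [F → C B . ,] }  — shift
  I6: { [B → id .], [C → C id .] }  — 2 reduces
  I7: { [F → C B , .] }  — reduce
  I8: { [B → + C .], [C → C . id] }  — shift, reduce
  I9: { [C → C id .] }  — reduce
  I10: { [E → + . ,] }  — shift
  I11: { [C → + E .] }  — reduce
  I12: { [E → + , .] }  — reduce

Conflict in state I6:
  Reduce-reduce conflict: [B → id .] and [C → C id .]
So the grammar is NOT LR(0).

Answer: No. Reduce-reduce conflict: [B → id .] and [C → C id .]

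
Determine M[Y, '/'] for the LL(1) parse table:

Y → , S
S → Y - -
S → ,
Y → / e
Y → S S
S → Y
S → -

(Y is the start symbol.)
Y → / e, Y → S S

To find M[Y, '/'], we find productions for Y where '/' is in the predict set (PREDICT(N → α) = (FIRST(α) \ {ε}) ∪ (FOLLOW(N) if α ⇒* ε)).

Relevant sets:
  FIRST(S) = { ',', '-', '/' }

Y → , S: PREDICT = { ',' }
Y → / e: PREDICT = { '/' }
  '/' is in predict set, so this production goes in M[Y, '/']
Y → S S: PREDICT = { ',', '-', '/' }
  '/' is in predict set, so this production goes in M[Y, '/']

M[Y, '/'] = Y → / e, Y → S S  (a multiply-defined cell — the grammar is not LL(1))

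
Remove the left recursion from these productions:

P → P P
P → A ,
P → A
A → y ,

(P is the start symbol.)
P → A , P'
P → A P'
P' → P P'
P' → ε
A → y ,

P is directly left-recursive. The standard transformation for
  A → A α₁ | ... | A α_m | β₁ | ... | β_n
is
  A  → β₁ A' | ... | β_n A'
  A' → α₁ A' | ... | α_m A' | ε

P → A , becomes P → A , P'
P → A becomes P → A P'
P → P P becomes P' → P P'
Add P' → ε

Productions for other non-terminals are unchanged:
  A → y ,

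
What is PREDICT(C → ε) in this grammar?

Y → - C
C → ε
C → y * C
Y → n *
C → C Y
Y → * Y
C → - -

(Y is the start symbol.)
{ $, '*', '-', 'n' }

PREDICT(C → ε) = (FIRST(RHS) \ {ε}) ∪ (FOLLOW(C) if ε ∈ FIRST(RHS), i.e. RHS ⇒* ε)
The right-hand side is ε (FIRST(ε) = { ε }), so the predict set is FOLLOW(C) = { $, '*', '-', 'n' }
PREDICT(C → ε) = { $, '*', '-', 'n' }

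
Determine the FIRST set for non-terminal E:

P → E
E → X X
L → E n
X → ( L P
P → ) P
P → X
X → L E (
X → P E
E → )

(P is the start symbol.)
{ '(', ')' }

FIRST sets of the other non-terminals involved (by the same procedure, iterated to a fixed point):
  FIRST(X) = { '(', ')' }

From E → X X:
  - X is a non-terminal: add FIRST(X) \ {ε} = { '(', ')' }
    X is not nullable, so stop
From E → ):
  - ')' is a terminal: add ')' and stop

Collecting: FIRST(E) = { '(', ')' }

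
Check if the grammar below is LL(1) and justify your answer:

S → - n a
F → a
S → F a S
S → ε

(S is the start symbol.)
Relevant sets:
  FIRST(F) = { 'a' }
  FOLLOW(S) = { $ }

For S:
  PREDICT(S → '-' n a) = { '-' }
  PREDICT(S → F a S) = { 'a' }
  PREDICT(S → ε) = { $ }
F has a single production, so nothing to check there.

All predict sets are disjoint. The grammar IS LL(1).

Answer: Yes, the grammar is LL(1).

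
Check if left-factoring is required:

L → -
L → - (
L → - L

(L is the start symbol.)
Yes, L has productions with common prefix '-'

Left-factoring is needed when two productions for the same non-terminal
share a common prefix on the right-hand side.

Productions for L:
  L → -
  L → - (
  L → - L

Found common prefix '-' in productions for L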